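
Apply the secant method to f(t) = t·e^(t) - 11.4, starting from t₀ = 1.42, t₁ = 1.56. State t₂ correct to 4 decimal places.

1.9194

f(t_0) = -5.525289, f(t_1) = -3.976239
t_2 = 1.560000 - (-3.976239)·(1.560000 - 1.420000)/(-3.976239 - (-5.525289)) = 1.919364; f(t_2) = 1.683586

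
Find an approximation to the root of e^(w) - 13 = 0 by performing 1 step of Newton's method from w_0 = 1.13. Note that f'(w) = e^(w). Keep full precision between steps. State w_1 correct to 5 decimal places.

4.32943

Newton update: w ← w − f(w)/f'(w).
w_0 = 1.130000: f = -9.904343, f' = 3.095657 → w_1 = 1.130000 - (-9.904343)/(3.095657) = 4.329432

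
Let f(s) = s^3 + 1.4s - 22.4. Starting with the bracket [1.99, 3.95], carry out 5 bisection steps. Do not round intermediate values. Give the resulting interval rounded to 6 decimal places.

f(1.990000) = -11.733401, f(3.950000) = 44.759875 (opposite signs)
step 1: m = 2.970000, f(m) = 7.956073 > 0 → root in [1.990000, 2.970000]
step 2: m = 2.480000, f(m) = -3.675008 < 0 → root in [2.480000, 2.970000]
step 3: m = 2.725000, f(m) = 1.649828 > 0 → root in [2.480000, 2.725000]
step 4: m = 2.602500, f(m) = -1.129751 < 0 → root in [2.602500, 2.725000]
step 5: m = 2.663750, f(m) = 0.230059 > 0 → root in [2.602500, 2.663750]

[2.602500, 2.663750]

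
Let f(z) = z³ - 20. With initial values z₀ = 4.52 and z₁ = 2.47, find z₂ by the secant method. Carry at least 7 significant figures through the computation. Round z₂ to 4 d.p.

2.6008

f(z_0) = 72.345408, f(z_1) = -4.930777
z_2 = 2.470000 - (-4.930777)·(2.470000 - 4.520000)/(-4.930777 - (72.345408)) = 2.600805; f(z_2) = -2.407674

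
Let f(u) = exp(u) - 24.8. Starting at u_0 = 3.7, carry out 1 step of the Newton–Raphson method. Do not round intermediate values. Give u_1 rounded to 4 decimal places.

f'(u) = exp(u)
u_0 = 3.700000: f = 15.647304, f' = 40.447304 → u_1 = 3.700000 - (15.647304)/(40.447304) = 3.313143

3.3131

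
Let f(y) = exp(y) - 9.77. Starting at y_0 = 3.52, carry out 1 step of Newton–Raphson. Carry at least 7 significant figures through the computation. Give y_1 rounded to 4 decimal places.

Newton update: y ← y − f(y)/f'(y).
f'(y) = exp(y)
y_0 = 3.520000: f = 24.014428, f' = 33.784428 → y_1 = 3.520000 - (24.014428)/(33.784428) = 2.809186

2.8092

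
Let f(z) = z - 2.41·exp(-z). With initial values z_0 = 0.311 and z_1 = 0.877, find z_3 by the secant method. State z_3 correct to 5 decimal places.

0.94057

f(z_0) = -1.454840, f(z_1) = -0.125630
z_2 = 0.877000 - (-0.125630)·(0.877000 - 0.311000)/(-0.125630 - (-1.454840)) = 0.930495; f(z_2) = -0.019908
z_3 = 0.930495 - (-0.019908)·(0.930495 - 0.877000)/(-0.019908 - (-0.125630)) = 0.940569; f(z_3) = -0.000309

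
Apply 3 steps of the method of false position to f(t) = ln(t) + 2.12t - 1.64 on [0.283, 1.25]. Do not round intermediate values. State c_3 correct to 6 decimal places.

0.852286

f(0.283000) = -2.302348, f(1.250000) = 1.233144
step 1: c = 0.912720, f(c) = 0.203641 > 0 → new bracket [0.283000, 0.912720]
step 2: c = 0.861548, f(c) = 0.037458 > 0 → new bracket [0.283000, 0.861548]
step 3: c = 0.852286, f(c) = 0.007014 > 0 → new bracket [0.283000, 0.852286]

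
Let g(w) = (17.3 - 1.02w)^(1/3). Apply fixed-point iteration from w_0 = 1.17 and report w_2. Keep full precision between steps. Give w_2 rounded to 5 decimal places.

2.45100

w_1 = g(1.170000) = 2.525426
w_2 = g(2.525426) = 2.450996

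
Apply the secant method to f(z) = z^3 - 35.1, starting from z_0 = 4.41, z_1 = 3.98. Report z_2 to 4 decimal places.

f(z_0) = 50.666121, f(z_1) = 27.944792
z_2 = 3.980000 - (27.944792)·(3.980000 - 4.410000)/(27.944792 - (50.666121)) = 3.451146; f(z_2) = 6.004568

3.4511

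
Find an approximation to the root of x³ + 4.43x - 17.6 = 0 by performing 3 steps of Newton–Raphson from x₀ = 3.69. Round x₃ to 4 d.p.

f'(x) = 3x² + 4.43
x_0 = 3.690000: f = 48.990109, f' = 45.278300 → x_1 = 3.690000 - (48.990109)/(45.278300) = 2.608022
x_1 = 2.608022: f = 11.692735, f' = 24.835342 → x_2 = 2.608022 - (11.692735)/(24.835342) = 2.137212
x_2 = 2.137212: f = 1.629940, f' = 18.133026 → x_3 = 2.137212 - (1.629940)/(18.133026) = 2.047324

2.0473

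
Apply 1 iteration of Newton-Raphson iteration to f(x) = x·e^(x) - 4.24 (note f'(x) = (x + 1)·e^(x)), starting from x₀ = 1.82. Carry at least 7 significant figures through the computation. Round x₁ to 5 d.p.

Newton update: x ← x − f(x)/f'(x).
x_0 = 1.820000: f = 6.992782, f' = 17.404641 → x_1 = 1.820000 - (6.992782)/(17.404641) = 1.418223

1.41822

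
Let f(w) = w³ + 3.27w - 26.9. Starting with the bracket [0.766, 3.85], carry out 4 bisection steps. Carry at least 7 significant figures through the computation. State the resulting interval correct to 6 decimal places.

[2.500750, 2.693500]

f(0.766000) = -23.945725, f(3.850000) = 42.756125 (opposite signs)
step 1: m = 2.308000, f(m) = -7.058438 < 0 → root in [2.308000, 3.850000]
step 2: m = 3.079000, f(m) = 12.357992 > 0 → root in [2.308000, 3.079000]
step 3: m = 2.693500, f(m) = 1.448932 > 0 → root in [2.308000, 2.693500]
step 4: m = 2.500750, f(m) = -3.083481 < 0 → root in [2.500750, 2.693500]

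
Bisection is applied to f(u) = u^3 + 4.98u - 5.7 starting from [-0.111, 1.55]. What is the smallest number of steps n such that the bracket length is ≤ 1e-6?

Initial width b − a = 1.55 − -0.111 = 1.661000.
After n steps the width is (b−a)/2^n; need (b−a)/2^n ≤ 1e-6.
So n ≥ log₂(1.661000/1e-6) = log₂(1661000.0000) ≈ 20.6636.
Hence n = 21.

21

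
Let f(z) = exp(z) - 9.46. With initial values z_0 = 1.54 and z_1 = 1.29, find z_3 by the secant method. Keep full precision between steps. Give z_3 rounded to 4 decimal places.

2.0197

f(z_0) = -4.795410, f(z_1) = -5.827213
z_2 = 1.290000 - (-5.827213)·(1.290000 - 1.540000)/(-5.827213 - (-4.795410)) = 2.701900; f(z_2) = 5.448026
z_3 = 2.701900 - (5.448026)·(2.701900 - 1.290000)/(5.448026 - (-5.827213)) = 2.019691; f(z_3) = -1.924004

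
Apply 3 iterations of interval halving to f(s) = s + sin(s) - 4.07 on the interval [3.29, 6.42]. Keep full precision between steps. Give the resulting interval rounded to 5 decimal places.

f(3.290000) = -0.927863, f(6.420000) = 2.486388 (opposite signs)
step 1: m = 4.855000, f(m) = -0.204848 < 0 → root in [4.855000, 6.420000]
step 2: m = 5.637500, f(m) = 0.965754 > 0 → root in [4.855000, 5.637500]
step 3: m = 5.246250, f(m) = 0.315401 > 0 → root in [4.855000, 5.246250]

[4.85500, 5.24625]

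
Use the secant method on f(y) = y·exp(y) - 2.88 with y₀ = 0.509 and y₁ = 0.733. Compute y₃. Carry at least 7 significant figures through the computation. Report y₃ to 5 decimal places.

0.99458

f(y_0) = -2.033214, f(y_1) = -1.354396
y_2 = 0.733000 - (-1.354396)·(0.733000 - 0.509000)/(-1.354396 - (-2.033214)) = 1.179931; f(y_2) = 0.959671
y_3 = 1.179931 - (0.959671)·(1.179931 - 0.733000)/(0.959671 - (-1.354396)) = 0.994583; f(y_3) = -0.191047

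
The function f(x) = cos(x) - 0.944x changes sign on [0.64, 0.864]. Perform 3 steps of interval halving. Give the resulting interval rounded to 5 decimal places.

[0.75200, 0.78000]

f(0.640000) = 0.197936, f(0.864000) = -0.166215 (opposite signs)
step 1: m = 0.752000, f(m) = 0.020436 > 0 → root in [0.752000, 0.864000]
step 2: m = 0.808000, f(m) = -0.071806 < 0 → root in [0.752000, 0.808000]
step 3: m = 0.780000, f(m) = -0.025406 < 0 → root in [0.752000, 0.780000]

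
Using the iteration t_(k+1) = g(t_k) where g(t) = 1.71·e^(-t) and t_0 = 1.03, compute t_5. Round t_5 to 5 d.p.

0.71630

t_1 = g(1.030000) = 0.610482
t_2 = g(0.610482) = 0.928682
t_3 = g(0.928682) = 0.675576
t_4 = g(0.675576) = 0.870156
t_5 = g(0.870156) = 0.716296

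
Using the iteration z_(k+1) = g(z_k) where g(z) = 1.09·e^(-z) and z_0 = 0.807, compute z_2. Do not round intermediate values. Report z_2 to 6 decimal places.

z_1 = g(0.807000) = 0.486352
z_2 = g(0.486352) = 0.670203

0.670203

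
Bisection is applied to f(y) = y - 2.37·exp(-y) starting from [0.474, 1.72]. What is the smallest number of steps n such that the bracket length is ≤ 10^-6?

Initial width b − a = 1.72 − 0.474 = 1.246000.
After n steps the width is (b−a)/2^n; need (b−a)/2^n ≤ 10^-6.
So n ≥ log₂(1.246000/10^-6) = log₂(1246000.0000) ≈ 20.2489.
Hence n = 21.

21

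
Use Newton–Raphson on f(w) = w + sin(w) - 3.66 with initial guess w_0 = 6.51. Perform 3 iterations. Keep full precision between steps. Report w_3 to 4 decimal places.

4.6592

f'(w) = 1 + cos(w)
w_0 = 6.510000: f = 3.074875, f' = 1.974388 → w_1 = 6.510000 - (3.074875)/(1.974388) = 4.952618
w_1 = 4.952618: f = 0.321335, f' = 1.237925 → w_2 = 4.952618 - (0.321335)/(1.237925) = 4.693043
w_2 = 4.693043: f = 0.033230, f' = 0.980655 → w_3 = 4.693043 - (0.033230)/(0.980655) = 4.659157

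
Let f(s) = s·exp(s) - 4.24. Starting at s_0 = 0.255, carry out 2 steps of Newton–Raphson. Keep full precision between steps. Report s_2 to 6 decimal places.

Newton update: s ← s − f(s)/f'(s).
f'(s) = (s + 1)·exp(s)
s_0 = 0.255000: f = -3.910932, f' = 1.619529 → s_1 = 0.255000 - (-3.910932)/(1.619529) = 2.669857
s_1 = 2.669857: f = 34.307158, f' = 52.985067 → s_2 = 2.669857 - (34.307158)/(52.985067) = 2.022370

2.022370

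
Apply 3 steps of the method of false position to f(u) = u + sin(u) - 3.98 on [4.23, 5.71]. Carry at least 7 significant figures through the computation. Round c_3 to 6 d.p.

4.941422

f(4.230000) = -0.635889, f(5.710000) = 1.187689
step 1: c = 4.746082, f(c) = -0.233350 < 0 → new bracket [4.746082, 5.710000]
step 2: c = 4.904368, f(c) = -0.057260 < 0 → new bracket [4.904368, 5.710000]
step 3: c = 4.941422, f(c) = -0.012464 < 0 → new bracket [4.941422, 5.710000]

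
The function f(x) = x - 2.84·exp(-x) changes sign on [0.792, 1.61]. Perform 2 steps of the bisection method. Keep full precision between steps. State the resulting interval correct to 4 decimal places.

[0.9965, 1.2010]

f(0.792000) = -0.494344, f(1.610000) = 1.042319 (opposite signs)
step 1: m = 1.201000, f(m) = 0.346463 > 0 → root in [0.792000, 1.201000]
step 2: m = 0.996500, f(m) = -0.051941 < 0 → root in [0.996500, 1.201000]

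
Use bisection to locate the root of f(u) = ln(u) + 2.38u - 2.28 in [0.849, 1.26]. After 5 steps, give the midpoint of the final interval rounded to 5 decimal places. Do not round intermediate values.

f(0.849000) = -0.423076, f(1.260000) = 0.949912 (opposite signs)
step 1: m = 1.054500, f(m) = 0.282777 > 0 → root in [0.849000, 1.054500]
step 2: m = 0.951750, f(m) = -0.064288 < 0 → root in [0.951750, 1.054500]
step 3: m = 1.003125, f(m) = 0.110558 > 0 → root in [0.951750, 1.003125]
step 4: m = 0.977437, f(m) = 0.023480 > 0 → root in [0.951750, 0.977437]
step 5: m = 0.964594, f(m) = -0.020315 < 0 → root in [0.964594, 0.977437]
Midpoint of [0.964594, 0.977437] = 0.971016

0.97102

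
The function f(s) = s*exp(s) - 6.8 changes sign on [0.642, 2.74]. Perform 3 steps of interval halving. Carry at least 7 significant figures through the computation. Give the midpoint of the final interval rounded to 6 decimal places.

f(0.642000) = -5.580022, f(2.740000) = 35.634339 (opposite signs)
step 1: m = 1.691000, f(m) = 2.373511 > 0 → root in [0.642000, 1.691000]
step 2: m = 1.166500, f(m) = -3.054677 < 0 → root in [1.166500, 1.691000]
step 3: m = 1.428750, f(m) = -0.837142 < 0 → root in [1.428750, 1.691000]
Midpoint of [1.428750, 1.691000] = 1.559875

1.559875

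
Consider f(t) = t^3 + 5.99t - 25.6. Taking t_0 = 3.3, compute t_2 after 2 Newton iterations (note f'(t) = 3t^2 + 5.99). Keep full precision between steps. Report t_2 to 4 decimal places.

t_0 = 3.300000: f = 30.104000, f' = 38.660000 → t_1 = 3.300000 - (30.104000)/(38.660000) = 2.521314
t_1 = 2.521314: f = 5.530726, f' = 25.061073 → t_2 = 2.521314 - (5.530726)/(25.061073) = 2.300624

2.3006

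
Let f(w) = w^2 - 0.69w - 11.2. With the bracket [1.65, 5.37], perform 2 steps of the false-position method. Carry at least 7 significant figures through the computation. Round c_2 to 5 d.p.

3.59507

f(1.650000) = -9.616000, f(5.370000) = 13.931600
step 1: c = 3.169115, f(c) = -3.343398 < 0 → new bracket [3.169115, 5.370000]
step 2: c = 3.595074, f(c) = -0.756045 < 0 → new bracket [3.595074, 5.370000]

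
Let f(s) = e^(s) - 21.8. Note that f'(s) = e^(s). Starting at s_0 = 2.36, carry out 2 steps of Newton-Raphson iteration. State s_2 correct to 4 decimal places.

3.1327

s_0 = 2.360000: f = -11.209049, f' = 10.590951 → s_1 = 2.360000 - (-11.209049)/(10.590951) = 3.418361
s_1 = 3.418361: f = 8.719349, f' = 30.519349 → s_2 = 3.418361 - (8.719349)/(30.519349) = 3.132662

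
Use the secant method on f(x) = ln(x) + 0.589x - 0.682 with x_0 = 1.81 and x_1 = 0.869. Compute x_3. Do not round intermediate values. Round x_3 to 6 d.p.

1.061731

f(x_0) = 0.977417, f(x_1) = -0.310571
x_2 = 0.869000 - (-0.310571)·(0.869000 - 1.810000)/(-0.310571 - (0.977417)) = 1.095902; f(x_2) = 0.055065
x_3 = 1.095902 - (0.055065)·(1.095902 - 0.869000)/(0.055065 - (-0.310571)) = 1.061731; f(x_3) = 0.003260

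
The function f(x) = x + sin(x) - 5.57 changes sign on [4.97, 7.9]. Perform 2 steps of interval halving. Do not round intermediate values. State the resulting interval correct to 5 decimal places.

[5.70250, 6.43500]

f(4.970000) = -1.567001, f(7.900000) = 3.328941 (opposite signs)
step 1: m = 6.435000, f(m) = 1.016232 > 0 → root in [4.970000, 6.435000]
step 2: m = 5.702500, f(m) = -0.416097 < 0 → root in [5.702500, 6.435000]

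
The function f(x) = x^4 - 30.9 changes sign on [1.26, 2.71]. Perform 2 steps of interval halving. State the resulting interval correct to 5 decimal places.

[2.34750, 2.71000]

f(1.260000) = -28.379526, f(2.710000) = 23.035805 (opposite signs)
step 1: m = 1.985000, f(m) = -15.374627 < 0 → root in [1.985000, 2.710000]
step 2: m = 2.347500, f(m) = -0.531566 < 0 → root in [2.347500, 2.710000]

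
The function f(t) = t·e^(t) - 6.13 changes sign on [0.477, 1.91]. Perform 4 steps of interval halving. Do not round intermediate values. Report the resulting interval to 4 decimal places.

[1.3726, 1.4622]

f(0.477000) = -5.361442, f(1.910000) = 6.768400 (opposite signs)
step 1: m = 1.193500, f(m) = -2.193114 < 0 → root in [1.193500, 1.910000]
step 2: m = 1.551750, f(m) = 1.193829 > 0 → root in [1.193500, 1.551750]
step 3: m = 1.372625, f(m) = -0.714041 < 0 → root in [1.372625, 1.551750]
step 4: m = 1.462187, f(m) = 0.179908 > 0 → root in [1.372625, 1.462187]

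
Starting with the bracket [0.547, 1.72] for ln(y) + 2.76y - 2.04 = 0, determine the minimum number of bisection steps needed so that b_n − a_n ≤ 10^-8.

27

Initial width b − a = 1.72 − 0.547 = 1.173000.
After n steps the width is (b−a)/2^n; need (b−a)/2^n ≤ 10^-8.
So n ≥ log₂(1.173000/10^-8) = log₂(117300000.0000) ≈ 26.8056.
Hence n = 27.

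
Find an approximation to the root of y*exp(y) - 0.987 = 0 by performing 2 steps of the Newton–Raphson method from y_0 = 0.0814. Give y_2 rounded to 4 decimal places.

0.6177

f'(y) = (y+1)*exp(y)
y_0 = 0.081400: f = -0.898697, f' = 1.173108 → y_1 = 0.081400 - (-0.898697)/(1.173108) = 0.847482
y_1 = 0.847482: f = 0.990823, f' = 4.311586 → y_2 = 0.847482 - (0.990823)/(4.311586) = 0.617677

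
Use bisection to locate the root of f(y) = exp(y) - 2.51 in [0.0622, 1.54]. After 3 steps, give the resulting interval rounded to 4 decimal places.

f(0.062200) = -1.445825, f(1.540000) = 2.154590 (opposite signs)
step 1: m = 0.801100, f(m) = -0.282010 < 0 → root in [0.801100, 1.540000]
step 2: m = 1.170550, f(m) = 0.713765 > 0 → root in [0.801100, 1.170550]
step 3: m = 0.985825, f(m) = 0.170022 > 0 → root in [0.801100, 0.985825]

[0.8011, 0.9858]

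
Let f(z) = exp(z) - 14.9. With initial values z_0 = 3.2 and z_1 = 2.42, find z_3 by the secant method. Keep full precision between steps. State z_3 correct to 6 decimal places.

f(z_0) = 9.632530, f(z_1) = -3.654141
z_2 = 2.420000 - (-3.654141)·(2.420000 - 3.200000)/(-3.654141 - (9.632530)) = 2.634518; f(z_2) = -0.963407
z_3 = 2.634518 - (-0.963407)·(2.634518 - 2.420000)/(-0.963407 - (-3.654141)) = 2.711325; f(z_3) = 0.149207

2.711325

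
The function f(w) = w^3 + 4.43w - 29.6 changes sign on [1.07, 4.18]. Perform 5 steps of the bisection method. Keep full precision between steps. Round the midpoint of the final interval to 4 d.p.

f(1.070000) = -23.634857, f(4.180000) = 61.952032 (opposite signs)
step 1: m = 2.625000, f(m) = 0.116641 > 0 → root in [1.070000, 2.625000]
step 2: m = 1.847500, f(m) = -15.109584 < 0 → root in [1.847500, 2.625000]
step 3: m = 2.236250, f(m) = -8.510342 < 0 → root in [2.236250, 2.625000]
step 4: m = 2.430625, f(m) = -4.472350 < 0 → root in [2.430625, 2.625000]
step 5: m = 2.527813, f(m) = -2.249483 < 0 → root in [2.527813, 2.625000]
Midpoint of [2.527813, 2.625000] = 2.576406

2.5764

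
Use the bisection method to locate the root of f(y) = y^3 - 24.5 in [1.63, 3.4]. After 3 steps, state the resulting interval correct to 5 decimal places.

f(1.630000) = -20.169253, f(3.400000) = 14.804000 (opposite signs)
step 1: m = 2.515000, f(m) = -8.592059 < 0 → root in [2.515000, 3.400000]
step 2: m = 2.957500, f(m) = 1.368679 > 0 → root in [2.515000, 2.957500]
step 3: m = 2.736250, f(m) = -4.013521 < 0 → root in [2.736250, 2.957500]

[2.73625, 2.95750]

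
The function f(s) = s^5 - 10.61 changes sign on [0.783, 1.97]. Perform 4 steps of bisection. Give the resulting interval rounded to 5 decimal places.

f(0.783000) = -10.315687, f(1.970000) = 19.060928 (opposite signs)
step 1: m = 1.376500, f(m) = -5.668246 < 0 → root in [1.376500, 1.970000]
step 2: m = 1.673250, f(m) = 2.506083 > 0 → root in [1.376500, 1.673250]
step 3: m = 1.524875, f(m) = -2.365369 < 0 → root in [1.524875, 1.673250]
step 4: m = 1.599063, f(m) = -0.154924 < 0 → root in [1.599063, 1.673250]

[1.59906, 1.67325]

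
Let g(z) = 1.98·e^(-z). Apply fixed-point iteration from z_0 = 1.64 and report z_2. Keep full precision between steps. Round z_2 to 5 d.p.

z_1 = g(1.640000) = 0.384080
z_2 = g(0.384080) = 1.348532

1.34853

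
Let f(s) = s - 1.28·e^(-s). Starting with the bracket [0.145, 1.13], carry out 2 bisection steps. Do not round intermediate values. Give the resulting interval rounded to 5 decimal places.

f(0.145000) = -0.962229, f(1.130000) = 0.716517 (opposite signs)
step 1: m = 0.637500, f(m) = -0.039124 < 0 → root in [0.637500, 1.130000]
step 2: m = 0.883750, f(m) = 0.354815 > 0 → root in [0.637500, 0.883750]

[0.63750, 0.88375]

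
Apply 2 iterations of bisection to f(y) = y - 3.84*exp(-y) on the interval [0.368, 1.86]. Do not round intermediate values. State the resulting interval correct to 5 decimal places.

f(0.368000) = -2.289730, f(1.860000) = 1.262217 (opposite signs)
step 1: m = 1.114000, f(m) = -0.146454 < 0 → root in [1.114000, 1.860000]
step 2: m = 1.487000, f(m) = 0.618969 > 0 → root in [1.114000, 1.487000]

[1.11400, 1.48700]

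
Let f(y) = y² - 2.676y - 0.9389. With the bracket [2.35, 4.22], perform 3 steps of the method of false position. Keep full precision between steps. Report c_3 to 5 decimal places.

2.97424

False-position update: c = (a·f(b) − b·f(a))/(f(b) − f(a)); replace the endpoint whose sign matches f(c).
f(2.350000) = -1.705000, f(4.220000) = 5.576780
step 1: c = 2.787853, f(c) = -0.627070 < 0 → new bracket [2.787853, 4.220000]
step 2: c = 2.932611, f(c) = -0.186360 < 0 → new bracket [2.932611, 4.220000]
step 3: c = 2.974241, f(c) = -0.051861 < 0 → new bracket [2.974241, 4.220000]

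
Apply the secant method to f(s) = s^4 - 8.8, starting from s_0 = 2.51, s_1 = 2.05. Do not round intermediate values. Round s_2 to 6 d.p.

f(s_0) = 30.891260, f(s_1) = 8.861006
s_2 = 2.050000 - (8.861006)·(2.050000 - 2.510000)/(8.861006 - (30.891260)) = 1.864979; f(s_2) = 3.297500

1.864979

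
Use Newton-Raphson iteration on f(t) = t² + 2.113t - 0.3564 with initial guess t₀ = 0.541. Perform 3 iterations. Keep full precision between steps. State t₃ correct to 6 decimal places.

0.157004

Newton update: t ← t − f(t)/f'(t).
f'(t) = 2t + 2.113
t_0 = 0.541000: f = 1.079414, f' = 3.195000 → t_1 = 0.541000 - (1.079414)/(3.195000) = 0.203155
t_1 = 0.203155: f = 0.114139, f' = 2.519310 → t_2 = 0.203155 - (0.114139)/(2.519310) = 0.157850
t_2 = 0.157850: f = 0.002053, f' = 2.428699 → t_3 = 0.157850 - (0.002053)/(2.428699) = 0.157004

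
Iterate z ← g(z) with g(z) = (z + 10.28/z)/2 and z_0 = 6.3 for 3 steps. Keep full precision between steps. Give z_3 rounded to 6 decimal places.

3.207051

z_1 = g(6.300000) = 3.965873
z_2 = g(3.965873) = 3.278994
z_3 = g(3.278994) = 3.207051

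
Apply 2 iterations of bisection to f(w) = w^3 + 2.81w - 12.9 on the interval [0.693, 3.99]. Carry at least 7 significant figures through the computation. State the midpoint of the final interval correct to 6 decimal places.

1.929375

f(0.693000) = -10.619857, f(3.990000) = 61.833099 (opposite signs)
step 1: m = 2.341500, f(m) = 6.517175 > 0 → root in [0.693000, 2.341500]
step 2: m = 1.517250, f(m) = -5.143746 < 0 → root in [1.517250, 2.341500]
Midpoint of [1.517250, 2.341500] = 1.929375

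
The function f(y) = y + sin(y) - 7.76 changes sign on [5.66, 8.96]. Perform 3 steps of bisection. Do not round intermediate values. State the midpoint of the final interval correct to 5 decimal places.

7.10375

f(5.660000) = -2.683625, f(8.960000) = 1.648224 (opposite signs)
step 1: m = 7.310000, f(m) = 0.405655 > 0 → root in [5.660000, 7.310000]
step 2: m = 6.485000, f(m) = -1.074552 < 0 → root in [6.485000, 7.310000]
step 3: m = 6.897500, f(m) = -0.286101 < 0 → root in [6.897500, 7.310000]
Midpoint of [6.897500, 7.310000] = 7.103750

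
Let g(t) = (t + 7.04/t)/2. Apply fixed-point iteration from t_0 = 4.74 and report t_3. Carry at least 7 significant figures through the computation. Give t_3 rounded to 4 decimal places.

2.6535

t_1 = g(4.740000) = 3.112616
t_2 = g(3.112616) = 2.687190
t_3 = g(2.687190) = 2.653514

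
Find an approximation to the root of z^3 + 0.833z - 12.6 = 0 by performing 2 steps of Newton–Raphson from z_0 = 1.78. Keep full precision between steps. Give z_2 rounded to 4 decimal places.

f'(z) = 3z^2 + 0.833
z_0 = 1.780000: f = -5.477508, f' = 10.338200 → z_1 = 1.780000 - (-5.477508)/(10.338200) = 2.309832
z_1 = 2.309832: f = 1.647790, f' = 16.838970 → z_2 = 2.309832 - (1.647790)/(16.838970) = 2.211976

2.2120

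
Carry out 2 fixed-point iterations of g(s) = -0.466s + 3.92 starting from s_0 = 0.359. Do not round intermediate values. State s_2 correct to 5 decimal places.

s_1 = g(0.359000) = 3.752706
s_2 = g(3.752706) = 2.171239

2.17124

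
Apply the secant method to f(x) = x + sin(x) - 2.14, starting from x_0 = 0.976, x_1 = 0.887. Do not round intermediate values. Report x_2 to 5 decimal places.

f(x_0) = -0.335737, f(x_1) = -0.477820
x_2 = 0.887000 - (-0.477820)·(0.887000 - 0.976000)/(-0.477820 - (-0.335737)) = 1.186305; f(x_2) = -0.026706

1.18630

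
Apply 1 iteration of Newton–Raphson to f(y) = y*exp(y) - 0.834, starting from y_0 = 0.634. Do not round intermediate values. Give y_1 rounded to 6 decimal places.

0.516747

f'(y) = (y+1)*exp(y)
y_0 = 0.634000: f = 0.361176, f' = 3.080312 → y_1 = 0.634000 - (0.361176)/(3.080312) = 0.516747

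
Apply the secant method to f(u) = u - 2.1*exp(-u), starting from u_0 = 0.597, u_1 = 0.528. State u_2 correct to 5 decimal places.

f(u_0) = -0.558967, f(u_1) = -0.710545
u_2 = 0.528000 - (-0.710545)·(0.528000 - 0.597000)/(-0.710545 - (-0.558967)) = 0.851448; f(u_2) = -0.044824

0.85145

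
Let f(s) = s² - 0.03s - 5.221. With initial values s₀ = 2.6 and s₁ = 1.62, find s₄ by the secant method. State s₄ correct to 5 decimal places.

2.29991

Secant update: s_(k+1) = s_k − f(s_k)·(s_k − s_(k-1))/(f(s_k) − f(s_(k-1))).
f(s_0) = 1.461000, f(s_1) = -2.645200
s_2 = 1.620000 - (-2.645200)·(1.620000 - 2.600000)/(-2.645200 - (1.461000)) = 2.251313; f(s_2) = -0.220131
s_3 = 2.251313 - (-0.220131)·(2.251313 - 1.620000)/(-0.220131 - (-2.645200)) = 2.308619; f(s_3) = 0.039462
s_4 = 2.308619 - (0.039462)·(2.308619 - 2.251313)/(0.039462 - (-0.220131)) = 2.299907; f(s_4) = -0.000423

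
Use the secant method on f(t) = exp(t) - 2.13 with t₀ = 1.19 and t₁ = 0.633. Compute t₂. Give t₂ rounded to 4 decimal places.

f(t_0) = 1.157081, f(t_1) = -0.246748
t_2 = 0.633000 - (-0.246748)·(0.633000 - 1.190000)/(-0.246748 - (1.157081)) = 0.730903; f(t_2) = -0.053045

0.7309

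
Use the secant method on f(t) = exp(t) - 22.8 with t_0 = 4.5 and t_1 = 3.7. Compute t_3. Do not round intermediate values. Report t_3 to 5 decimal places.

f(t_0) = 67.217131, f(t_1) = 17.647304
t_2 = 3.700000 - (17.647304)·(3.700000 - 4.500000)/(17.647304 - (67.217131)) = 3.415193; f(t_2) = 7.622814
t_3 = 3.415193 - (7.622814)·(3.415193 - 3.700000)/(7.622814 - (17.647304)) = 3.198620; f(t_3) = 1.698697

3.19862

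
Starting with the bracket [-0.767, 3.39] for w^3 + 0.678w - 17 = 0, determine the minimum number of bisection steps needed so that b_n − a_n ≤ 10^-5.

19

Initial width b − a = 3.39 − -0.767 = 4.157000.
After n steps the width is (b−a)/2^n; need (b−a)/2^n ≤ 10^-5.
So n ≥ log₂(4.157000/10^-5) = log₂(415700.0000) ≈ 18.6652.
Hence n = 19.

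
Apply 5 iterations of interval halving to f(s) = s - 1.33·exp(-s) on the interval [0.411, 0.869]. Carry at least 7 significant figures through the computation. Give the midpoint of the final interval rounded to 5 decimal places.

f(0.411000) = -0.470773, f(0.869000) = 0.311237 (opposite signs)
step 1: m = 0.640000, f(m) = -0.061299 < 0 → root in [0.640000, 0.869000]
step 2: m = 0.754500, f(m) = 0.129073 > 0 → root in [0.640000, 0.754500]
step 3: m = 0.697250, f(m) = 0.034973 > 0 → root in [0.640000, 0.697250]
step 4: m = 0.668625, f(m) = -0.012884 < 0 → root in [0.668625, 0.697250]
step 5: m = 0.682937, f(m) = 0.011113 > 0 → root in [0.668625, 0.682937]
Midpoint of [0.668625, 0.682937] = 0.675781

0.67578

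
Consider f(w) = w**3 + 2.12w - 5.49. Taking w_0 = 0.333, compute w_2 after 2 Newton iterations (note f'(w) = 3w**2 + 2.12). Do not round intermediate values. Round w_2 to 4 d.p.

1.6424

Newton update: w ← w − f(w)/f'(w).
w_0 = 0.333000: f = -4.747114, f' = 2.452667 → w_1 = 0.333000 - (-4.747114)/(2.452667) = 2.268491
w_1 = 2.268491: f = 10.992966, f' = 17.558149 → w_2 = 2.268491 - (10.992966)/(17.558149) = 1.642402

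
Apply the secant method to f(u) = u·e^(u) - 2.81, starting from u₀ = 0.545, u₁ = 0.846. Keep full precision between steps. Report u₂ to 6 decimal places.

1.090692

f(u_0) = -1.870088, f(u_1) = -0.838560
u_2 = 0.846000 - (-0.838560)·(0.846000 - 0.545000)/(-0.838560 - (-1.870088)) = 1.090692; f(u_2) = 0.436262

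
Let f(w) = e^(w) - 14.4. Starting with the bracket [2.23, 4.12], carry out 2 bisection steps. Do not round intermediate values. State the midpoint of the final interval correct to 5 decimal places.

2.46625

f(2.230000) = -5.100134, f(4.120000) = 47.159242 (opposite signs)
step 1: m = 3.175000, f(m) = 9.526820 > 0 → root in [2.230000, 3.175000]
step 2: m = 2.702500, f(m) = 0.516978 > 0 → root in [2.230000, 2.702500]
Midpoint of [2.230000, 2.702500] = 2.466250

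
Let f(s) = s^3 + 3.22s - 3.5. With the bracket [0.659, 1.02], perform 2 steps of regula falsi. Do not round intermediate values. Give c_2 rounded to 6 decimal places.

0.876284

f(0.659000) = -1.091829, f(1.020000) = 0.845608
step 1: c = 0.862439, f(c) = -0.081463 < 0 → new bracket [0.862439, 1.020000]
step 2: c = 0.876284, f(c) = -0.005489 < 0 → new bracket [0.876284, 1.020000]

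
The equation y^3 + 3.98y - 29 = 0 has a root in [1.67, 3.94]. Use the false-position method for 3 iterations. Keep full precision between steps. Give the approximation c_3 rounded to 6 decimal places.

2.603165

False-position update: c = (a·f(b) − b·f(a))/(f(b) − f(a)); replace the endpoint whose sign matches f(c).
f(1.670000) = -17.695937, f(3.940000) = 47.844184
step 1: c = 2.282904, f(c) = -8.016351 < 0 → new bracket [2.282904, 3.940000]
step 2: c = 2.520708, f(c) = -2.951088 < 0 → new bracket [2.520708, 3.940000]
step 3: c = 2.603165, f(c) = -0.999130 < 0 → new bracket [2.603165, 3.940000]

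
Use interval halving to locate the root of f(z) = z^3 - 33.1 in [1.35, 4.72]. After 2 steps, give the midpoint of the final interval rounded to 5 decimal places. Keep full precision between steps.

f(1.350000) = -30.639625, f(4.720000) = 72.054048 (opposite signs)
step 1: m = 3.035000, f(m) = -5.143932 < 0 → root in [3.035000, 4.720000]
step 2: m = 3.877500, f(m) = 25.198237 > 0 → root in [3.035000, 3.877500]
Midpoint of [3.035000, 3.877500] = 3.456250

3.45625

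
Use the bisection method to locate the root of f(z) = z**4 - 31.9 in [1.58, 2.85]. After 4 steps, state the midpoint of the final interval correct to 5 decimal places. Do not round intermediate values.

f(1.580000) = -25.667987, f(2.850000) = 34.075006 (opposite signs)
step 1: m = 2.215000, f(m) = -7.828956 < 0 → root in [2.215000, 2.850000]
step 2: m = 2.532500, f(m) = 9.233704 > 0 → root in [2.215000, 2.532500]
step 3: m = 2.373750, f(m) = -0.150279 < 0 → root in [2.373750, 2.532500]
step 4: m = 2.453125, f(m) = 4.314185 > 0 → root in [2.373750, 2.453125]
Midpoint of [2.373750, 2.453125] = 2.413437

2.41344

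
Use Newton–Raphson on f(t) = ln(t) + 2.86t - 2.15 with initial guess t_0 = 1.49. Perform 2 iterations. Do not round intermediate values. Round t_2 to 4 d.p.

0.8205

Newton update: t ← t − f(t)/f'(t).
f'(t) = 1/t + 2.86
t_0 = 1.490000: f = 2.510176, f' = 3.531141 → t_1 = 1.490000 - (2.510176)/(3.531141) = 0.779132
t_1 = 0.779132: f = -0.171258, f' = 4.143480 → t_2 = 0.779132 - (-0.171258)/(4.143480) = 0.820464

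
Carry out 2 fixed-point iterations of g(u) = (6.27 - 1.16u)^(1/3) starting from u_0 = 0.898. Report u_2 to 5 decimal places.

1.62065

u_1 = g(0.898000) = 1.735618
u_2 = g(1.735618) = 1.620655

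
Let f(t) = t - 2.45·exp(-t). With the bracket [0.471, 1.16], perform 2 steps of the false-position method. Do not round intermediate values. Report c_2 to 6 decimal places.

0.951751

f(0.471000) = -1.058725, f(1.160000) = 0.391959
step 1: c = 0.973840, f(c) = 0.048646 > 0 → new bracket [0.471000, 0.973840]
step 2: c = 0.951751, f(c) = 0.005892 > 0 → new bracket [0.471000, 0.951751]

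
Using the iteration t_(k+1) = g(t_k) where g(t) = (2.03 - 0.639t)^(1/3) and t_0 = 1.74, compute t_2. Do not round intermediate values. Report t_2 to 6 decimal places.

t_1 = g(1.740000) = 0.971933
t_2 = g(0.971933) = 1.121064

1.121064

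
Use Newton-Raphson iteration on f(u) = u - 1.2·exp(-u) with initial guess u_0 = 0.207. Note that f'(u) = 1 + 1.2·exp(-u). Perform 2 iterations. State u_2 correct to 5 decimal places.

Newton update: u ← u − f(u)/f'(u).
u_0 = 0.207000: f = -0.768624, f' = 1.975624 → u_1 = 0.207000 - (-0.768624)/(1.975624) = 0.596054
u_1 = 0.596054: f = -0.065124, f' = 1.661178 → u_2 = 0.596054 - (-0.065124)/(1.661178) = 0.635257

0.63526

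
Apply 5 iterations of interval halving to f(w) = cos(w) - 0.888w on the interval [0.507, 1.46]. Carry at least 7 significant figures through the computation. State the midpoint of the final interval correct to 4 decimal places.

f(0.507000) = 0.423989, f(1.460000) = -1.185910 (opposite signs)
step 1: m = 0.983500, f(m) = -0.319236 < 0 → root in [0.507000, 0.983500]
step 2: m = 0.745250, f(m) = 0.073136 > 0 → root in [0.745250, 0.983500]
step 3: m = 0.864375, f(m) = -0.118449 < 0 → root in [0.745250, 0.864375]
step 4: m = 0.804812, f(m) = -0.021427 < 0 → root in [0.745250, 0.804812]
step 5: m = 0.775031, f(m) = 0.026171 > 0 → root in [0.775031, 0.804812]
Midpoint of [0.775031, 0.804812] = 0.789922

0.7899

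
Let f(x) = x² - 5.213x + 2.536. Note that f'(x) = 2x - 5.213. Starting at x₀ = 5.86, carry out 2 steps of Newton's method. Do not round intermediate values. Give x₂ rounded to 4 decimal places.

Newton update: x ← x − f(x)/f'(x).
x_0 = 5.860000: f = 6.327420, f' = 6.507000 → x_1 = 5.860000 - (6.327420)/(6.507000) = 4.887598
x_1 = 4.887598: f = 0.945566, f' = 4.562196 → x_2 = 4.887598 - (0.945566)/(4.562196) = 4.680337

4.6803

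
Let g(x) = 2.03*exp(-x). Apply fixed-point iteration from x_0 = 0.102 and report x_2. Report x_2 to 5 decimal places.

0.32462

x_1 = g(0.102000) = 1.833150
x_2 = g(1.833150) = 0.324615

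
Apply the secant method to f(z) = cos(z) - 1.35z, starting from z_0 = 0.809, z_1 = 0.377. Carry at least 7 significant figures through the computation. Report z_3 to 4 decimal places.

f(z_0) = -0.401928, f(z_1) = 0.420823
z_2 = 0.377000 - (0.420823)·(0.377000 - 0.809000)/(0.420823 - (-0.401928)) = 0.597961; f(z_2) = 0.019238
z_3 = 0.597961 - (0.019238)·(0.597961 - 0.377000)/(0.019238 - (0.420823)) = 0.608546; f(z_3) = -0.001057

0.6085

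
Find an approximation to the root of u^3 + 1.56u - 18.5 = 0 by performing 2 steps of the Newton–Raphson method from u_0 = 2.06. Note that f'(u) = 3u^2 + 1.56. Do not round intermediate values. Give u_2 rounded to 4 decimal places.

u_0 = 2.060000: f = -6.544584, f' = 14.290800 → u_1 = 2.060000 - (-6.544584)/(14.290800) = 2.517958
u_1 = 2.517958: f = 1.392148, f' = 20.580335 → u_2 = 2.517958 - (1.392148)/(20.580335) = 2.450313

2.4503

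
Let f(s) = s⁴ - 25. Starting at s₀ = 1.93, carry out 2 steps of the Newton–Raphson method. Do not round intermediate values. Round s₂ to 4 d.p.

2.2402

Newton update: s ← s − f(s)/f'(s).
f'(s) = 4s³
s_0 = 1.930000: f = -11.125120, f' = 28.756228 → s_1 = 1.930000 - (-11.125120)/(28.756228) = 2.316877
s_1 = 2.316877: f = 3.814549, f' = 49.747225 → s_2 = 2.316877 - (3.814549)/(49.747225) = 2.240198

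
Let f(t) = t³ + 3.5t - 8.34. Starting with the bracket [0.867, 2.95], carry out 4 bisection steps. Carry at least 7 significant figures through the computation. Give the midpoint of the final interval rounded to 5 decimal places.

f(0.867000) = -4.653786, f(2.950000) = 27.657375 (opposite signs)
step 1: m = 1.908500, f(m) = 5.291217 > 0 → root in [0.867000, 1.908500]
step 2: m = 1.387750, f(m) = -0.810277 < 0 → root in [1.387750, 1.908500]
step 3: m = 1.648125, f(m) = 1.905266 > 0 → root in [1.387750, 1.648125]
step 4: m = 1.517937, f(m) = 0.470313 > 0 → root in [1.387750, 1.517937]
Midpoint of [1.387750, 1.517937] = 1.452844

1.45284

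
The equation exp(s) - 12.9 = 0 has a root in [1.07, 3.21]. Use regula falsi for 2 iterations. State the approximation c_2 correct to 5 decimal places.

2.39907

f(1.070000) = -9.984621, f(3.210000) = 11.879086
step 1: c = 2.047286, f(c) = -5.153155 < 0 → new bracket [2.047286, 3.210000]
step 2: c = 2.399068, f(c) = -1.887089 < 0 → new bracket [2.399068, 3.210000]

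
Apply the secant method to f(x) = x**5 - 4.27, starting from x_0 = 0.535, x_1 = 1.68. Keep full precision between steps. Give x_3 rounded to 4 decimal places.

1.1231

Secant update: x_(k+1) = x_k − f(x_k)·(x_k − x_(k-1))/(f(x_k) − f(x_(k-1))).
f(x_0) = -4.226170, f(x_1) = 9.112782
x_2 = 1.680000 - (9.112782)·(1.680000 - 0.535000)/(9.112782 - (-4.226170)) = 0.897769; f(x_2) = -3.686791
x_3 = 0.897769 - (-3.686791)·(0.897769 - 1.680000)/(-3.686791 - (9.112782)) = 1.123083; f(x_3) = -2.483266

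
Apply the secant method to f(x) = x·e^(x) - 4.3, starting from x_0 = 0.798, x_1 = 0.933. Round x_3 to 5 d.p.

Secant update: x_(k+1) = x_k − f(x_k)·(x_k − x_(k-1))/(f(x_k) − f(x_(k-1))).
f(x_0) = -2.527567, f(x_1) = -1.928198
x_2 = 0.933000 - (-1.928198)·(0.933000 - 0.798000)/(-1.928198 - (-2.527567)) = 1.367302; f(x_2) = 1.066312
x_3 = 1.367302 - (1.066312)·(1.367302 - 0.933000)/(1.066312 - (-1.928198)) = 1.212652; f(x_3) = -0.222594

1.21265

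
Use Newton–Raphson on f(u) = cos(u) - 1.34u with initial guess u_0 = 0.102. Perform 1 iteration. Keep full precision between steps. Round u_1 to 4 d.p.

Newton update: u ← u − f(u)/f'(u).
f'(u) = -sin(u) - 1.34
u_0 = 0.102000: f = 0.858123, f' = -1.441823 → u_1 = 0.102000 - (0.858123)/(-1.441823) = 0.697165

0.6972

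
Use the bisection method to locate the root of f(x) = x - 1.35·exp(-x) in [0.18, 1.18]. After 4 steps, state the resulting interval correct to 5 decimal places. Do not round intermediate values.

f(0.180000) = -0.947615, f(1.180000) = 0.765174 (opposite signs)
step 1: m = 0.680000, f(m) = -0.003933 < 0 → root in [0.680000, 1.180000]
step 2: m = 0.930000, f(m) = 0.397352 > 0 → root in [0.680000, 0.930000]
step 3: m = 0.805000, f(m) = 0.201431 > 0 → root in [0.680000, 0.805000]
step 4: m = 0.742500, f(m) = 0.100004 > 0 → root in [0.680000, 0.742500]

[0.68000, 0.74250]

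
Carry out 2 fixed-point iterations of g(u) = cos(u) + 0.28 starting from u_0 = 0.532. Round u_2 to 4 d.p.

0.6960

u_1 = g(0.532000) = 1.141794
u_2 = g(1.141794) = 0.695963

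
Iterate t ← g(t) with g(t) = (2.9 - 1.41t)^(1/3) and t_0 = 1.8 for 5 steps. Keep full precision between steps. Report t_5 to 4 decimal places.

1.0956

t_1 = g(1.800000) = 0.712694
t_2 = g(0.712694) = 1.237497
t_3 = g(1.237497) = 1.049245
t_4 = g(1.049245) = 1.124140
t_5 = g(1.124140) = 1.095564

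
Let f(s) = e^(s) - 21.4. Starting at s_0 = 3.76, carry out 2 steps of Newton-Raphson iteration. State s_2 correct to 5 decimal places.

Newton update: s ← s − f(s)/f'(s).
f'(s) = e^(s)
s_0 = 3.760000: f = 21.548426, f' = 42.948426 → s_1 = 3.760000 - (21.548426)/(42.948426) = 3.258272
s_1 = 3.258272: f = 4.604564, f' = 26.004564 → s_2 = 3.258272 - (4.604564)/(26.004564) = 3.081205

3.08120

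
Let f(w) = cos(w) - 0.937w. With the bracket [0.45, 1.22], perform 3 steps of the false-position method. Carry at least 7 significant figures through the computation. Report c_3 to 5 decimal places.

0.76763

f(0.450000) = 0.478797, f(1.220000) = -0.799494
step 1: c = 0.738411, f(c) = 0.047647 > 0 → new bracket [0.738411, 1.220000]
step 2: c = 0.765498, f(c) = 0.003765 > 0 → new bracket [0.765498, 1.220000]
step 3: c = 0.767629, f(c) = 0.000291 > 0 → new bracket [0.767629, 1.220000]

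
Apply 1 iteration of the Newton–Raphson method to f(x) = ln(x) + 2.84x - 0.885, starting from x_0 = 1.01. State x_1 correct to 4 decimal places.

0.4896

f'(x) = 1/x + 2.84
x_0 = 1.010000: f = 1.993350, f' = 3.830099 → x_1 = 1.010000 - (1.993350)/(3.830099) = 0.489556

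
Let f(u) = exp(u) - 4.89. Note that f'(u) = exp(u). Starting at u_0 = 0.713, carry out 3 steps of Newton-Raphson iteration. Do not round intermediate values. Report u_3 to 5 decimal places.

u_0 = 0.713000: f = -2.849898, f' = 2.040102 → u_1 = 0.713000 - (-2.849898)/(2.040102) = 2.109939
u_1 = 2.109939: f = 3.357734, f' = 8.247734 → u_2 = 2.109939 - (3.357734)/(8.247734) = 1.702829
u_2 = 1.702829: f = 0.599453, f' = 5.489453 → u_3 = 1.702829 - (0.599453)/(5.489453) = 1.593628

1.59363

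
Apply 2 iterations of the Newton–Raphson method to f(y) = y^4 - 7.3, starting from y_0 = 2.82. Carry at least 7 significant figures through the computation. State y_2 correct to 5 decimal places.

f'(y) = 4y^3
y_0 = 2.820000: f = 55.940666, f' = 89.703072 → y_1 = 2.820000 - (55.940666)/(89.703072) = 2.196380
y_1 = 2.196380: f = 15.971780, f' = 42.382073 → y_2 = 2.196380 - (15.971780)/(42.382073) = 1.819527

1.81953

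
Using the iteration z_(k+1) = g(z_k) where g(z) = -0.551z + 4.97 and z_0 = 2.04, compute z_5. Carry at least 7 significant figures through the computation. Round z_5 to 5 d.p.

3.26352

z_1 = g(2.040000) = 3.845960
z_2 = g(3.845960) = 2.850876
z_3 = g(2.850876) = 3.399167
z_4 = g(3.399167) = 3.097059
z_5 = g(3.097059) = 3.263521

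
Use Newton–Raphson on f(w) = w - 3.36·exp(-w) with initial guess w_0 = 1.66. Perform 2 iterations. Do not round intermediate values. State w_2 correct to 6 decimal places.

f'(w) = 1 + 3.36·exp(-w)
w_0 = 1.660000: f = 1.021133, f' = 1.638867 → w_1 = 1.660000 - (1.021133)/(1.638867) = 1.036927
w_1 = 1.036927: f = -0.154335, f' = 2.191262 → w_2 = 1.036927 - (-0.154335)/(2.191262) = 1.107359

1.107359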